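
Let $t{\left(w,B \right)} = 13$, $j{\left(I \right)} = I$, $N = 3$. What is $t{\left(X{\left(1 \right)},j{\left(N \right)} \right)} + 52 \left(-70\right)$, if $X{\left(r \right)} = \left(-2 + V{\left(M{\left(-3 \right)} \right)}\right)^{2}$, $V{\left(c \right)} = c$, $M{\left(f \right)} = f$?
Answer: $-3627$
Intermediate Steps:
$X{\left(r \right)} = 25$ ($X{\left(r \right)} = \left(-2 - 3\right)^{2} = \left(-5\right)^{2} = 25$)
$t{\left(X{\left(1 \right)},j{\left(N \right)} \right)} + 52 \left(-70\right) = 13 + 52 \left(-70\right) = 13 - 3640 = -3627$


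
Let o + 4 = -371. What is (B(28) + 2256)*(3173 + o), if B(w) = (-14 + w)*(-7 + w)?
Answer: 7134900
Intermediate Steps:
o = -375 (o = -4 - 371 = -375)
(B(28) + 2256)*(3173 + o) = ((98 + 28² - 21*28) + 2256)*(3173 - 375) = ((98 + 784 - 588) + 2256)*2798 = (294 + 2256)*2798 = 2550*2798 = 7134900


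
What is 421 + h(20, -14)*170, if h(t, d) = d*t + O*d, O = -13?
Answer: -16239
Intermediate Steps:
h(t, d) = -13*d + d*t (h(t, d) = d*t - 13*d = -13*d + d*t)
421 + h(20, -14)*170 = 421 - 14*(-13 + 20)*170 = 421 - 14*7*170 = 421 - 98*170 = 421 - 16660 = -16239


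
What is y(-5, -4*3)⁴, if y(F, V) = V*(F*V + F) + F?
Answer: 195562950625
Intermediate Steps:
y(F, V) = F + V*(F + F*V) (y(F, V) = V*(F + F*V) + F = F + V*(F + F*V))
y(-5, -4*3)⁴ = (-5*(1 - 4*3 + (-4*3)²))⁴ = (-5*(1 - 12 + (-12)²))⁴ = (-5*(1 - 12 + 144))⁴ = (-5*133)⁴ = (-665)⁴ = 195562950625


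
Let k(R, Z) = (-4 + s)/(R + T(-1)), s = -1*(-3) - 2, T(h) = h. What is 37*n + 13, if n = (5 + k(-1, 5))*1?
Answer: 507/2 ≈ 253.50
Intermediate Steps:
s = 1 (s = 3 - 2 = 1)
k(R, Z) = -3/(-1 + R) (k(R, Z) = (-4 + 1)/(R - 1) = -3/(-1 + R))
n = 13/2 (n = (5 - 3/(-1 - 1))*1 = (5 - 3/(-2))*1 = (5 - 3*(-1/2))*1 = (5 + 3/2)*1 = (13/2)*1 = 13/2 ≈ 6.5000)
37*n + 13 = 37*(13/2) + 13 = 481/2 + 13 = 507/2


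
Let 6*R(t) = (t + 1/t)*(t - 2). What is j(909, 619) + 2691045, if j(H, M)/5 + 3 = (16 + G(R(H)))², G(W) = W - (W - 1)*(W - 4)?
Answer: 98572191030038084421475604935470875/55301963567841 ≈ 1.7824e+21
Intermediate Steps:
R(t) = (-2 + t)*(t + 1/t)/6 (R(t) = ((t + 1/t)*(t - 2))/6 = ((t + 1/t)*(-2 + t))/6 = ((-2 + t)*(t + 1/t))/6 = (-2 + t)*(t + 1/t)/6)
G(W) = W - (-1 + W)*(-4 + W)
j(H, M) = -15 + 5*(12 + (-2 + H*(1 + H² - 2*H))/H - (-2 + H*(1 + H² - 2*H))²/(36*H²))² (j(H, M) = -15 + 5*(16 + (-4 - ((-2 + H*(1 + H² - 2*H))/(6*H))² + 6*((-2 + H*(1 + H² - 2*H))/(6*H))))² = -15 + 5*(16 + (-4 - (-2 + H*(1 + H² - 2*H))²/(36*H²) + (-2 + H*(1 + H² - 2*H))/H))² = -15 + 5*(16 + (-4 + (-2 + H*(1 + H² - 2*H))/H - (-2 + H*(1 + H² - 2*H))²/(36*H²)))² = -15 + 5*(12 + (-2 + H*(1 + H² - 2*H))/H - (-2 + H*(1 + H² - 2*H))²/(36*H²))²)
j(909, 619) + 2691045 = (-15 + (5/1296)*((-2 + 909 + 909³ - 2*909²)² - 468*909² - 36*909⁴ + 72*909 + 72*909³)²/909⁴) + 2691045 = (-15 + (5/1296)*(1/682740290961)*((-2 + 909 + 751089429 - 2*826281)² - 468*826281 - 36*682740290961 + 65448 + 72*751089429)²) + 2691045 = (-15 + (5/1296)*(1/682740290961)*((-2 + 909 + 751089429 - 1652562)² - 386699508 - 24578650474596 + 65448 + 54078438888)²) + 2691045 = (-15 + (5/1296)*(1/682740290961)*(749437774² - 386699508 - 24578650474596 + 65448 + 54078438888)²) + 2691045 = (-15 + (5/1296)*(1/682740290961)*(561656977098075076 - 386699508 - 24578650474596 + 65448 + 54078438888)²) + 2691045 = (-15 + (5/1296)*(1/682740290961)*561632452139405308²) + 2691045 = (-15 + (5/1296)*(1/682740290961)*315431011296121393927144271898574864) + 2691045 = (-15 + 98572191030037935602232584968304645/55301963567841) + 2691045 = 98572191030037935601403055514787030/55301963567841 + 2691045 = 98572191030038084421475604935470875/55301963567841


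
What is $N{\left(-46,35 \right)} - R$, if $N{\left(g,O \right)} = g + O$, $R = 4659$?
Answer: $-4670$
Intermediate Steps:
$N{\left(g,O \right)} = O + g$
$N{\left(-46,35 \right)} - R = \left(35 - 46\right) - 4659 = -11 - 4659 = -4670$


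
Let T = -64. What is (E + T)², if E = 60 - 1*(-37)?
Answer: 1089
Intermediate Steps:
E = 97 (E = 60 + 37 = 97)
(E + T)² = (97 - 64)² = 33² = 1089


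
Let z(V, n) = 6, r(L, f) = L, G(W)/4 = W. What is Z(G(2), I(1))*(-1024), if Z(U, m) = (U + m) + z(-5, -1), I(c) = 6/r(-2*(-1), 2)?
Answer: -17408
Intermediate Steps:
G(W) = 4*W
I(c) = 3 (I(c) = 6/((-2*(-1))) = 6/2 = 6*(1/2) = 3)
Z(U, m) = 6 + U + m (Z(U, m) = (U + m) + 6 = 6 + U + m)
Z(G(2), I(1))*(-1024) = (6 + 4*2 + 3)*(-1024) = (6 + 8 + 3)*(-1024) = 17*(-1024) = -17408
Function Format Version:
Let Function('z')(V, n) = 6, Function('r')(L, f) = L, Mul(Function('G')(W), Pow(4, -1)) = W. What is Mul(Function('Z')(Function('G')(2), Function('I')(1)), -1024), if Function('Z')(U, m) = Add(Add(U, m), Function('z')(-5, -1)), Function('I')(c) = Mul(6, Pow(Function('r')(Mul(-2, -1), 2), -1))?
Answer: -17408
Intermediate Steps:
Function('G')(W) = Mul(4, W)
Function('I')(c) = 3 (Function('I')(c) = Mul(6, Pow(Mul(-2, -1), -1)) = Mul(6, Pow(2, -1)) = Mul(6, Rational(1, 2)) = 3)
Function('Z')(U, m) = Add(6, U, m) (Function('Z')(U, m) = Add(Add(U, m), 6) = Add(6, U, m))
Mul(Function('Z')(Function('G')(2), Function('I')(1)), -1024) = Mul(Add(6, Mul(4, 2), 3), -1024) = Mul(Add(6, 8, 3), -1024) = Mul(17, -1024) = -17408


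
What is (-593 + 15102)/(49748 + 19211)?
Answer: 1319/6269 ≈ 0.21040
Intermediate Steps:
(-593 + 15102)/(49748 + 19211) = 14509/68959 = 14509*(1/68959) = 1319/6269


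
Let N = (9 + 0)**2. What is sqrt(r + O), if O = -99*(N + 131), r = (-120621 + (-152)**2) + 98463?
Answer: I*sqrt(20042) ≈ 141.57*I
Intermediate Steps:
N = 81 (N = 9**2 = 81)
r = 946 (r = (-120621 + 23104) + 98463 = -97517 + 98463 = 946)
O = -20988 (O = -99*(81 + 131) = -99*212 = -20988)
sqrt(r + O) = sqrt(946 - 20988) = sqrt(-20042) = I*sqrt(20042)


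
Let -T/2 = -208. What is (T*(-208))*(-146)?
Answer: 12633088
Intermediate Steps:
T = 416 (T = -2*(-208) = 416)
(T*(-208))*(-146) = (416*(-208))*(-146) = -86528*(-146) = 12633088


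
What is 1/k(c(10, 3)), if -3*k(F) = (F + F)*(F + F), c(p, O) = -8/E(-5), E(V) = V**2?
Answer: -1875/256 ≈ -7.3242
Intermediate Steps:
c(p, O) = -8/25 (c(p, O) = -8/((-5)**2) = -8/25)
k(F) = -4*F**2/3 (k(F) = -(F + F)*(F + F)/3 = -2*F*2*F/3 = -4*F**2/3)
1/k(c(10, 3)) = 1/(-4*(-8/25)**2/3) = 1/(-4/3*64/625) = 1/(-256/1875) = -1875/256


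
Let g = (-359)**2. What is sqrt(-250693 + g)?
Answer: 2*I*sqrt(30453) ≈ 349.02*I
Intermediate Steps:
g = 128881
sqrt(-250693 + g) = sqrt(-250693 + 128881) = sqrt(-121812) = 2*I*sqrt(30453)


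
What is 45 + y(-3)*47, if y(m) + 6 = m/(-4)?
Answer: -807/4 ≈ -201.75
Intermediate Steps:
y(m) = -6 - m/4 (y(m) = -6 + m/(-4) = -6 + m*(-1/4) = -6 - m/4)
45 + y(-3)*47 = 45 + (-6 - 1/4*(-3))*47 = 45 + (-6 + 3/4)*47 = 45 - 21/4*47 = 45 - 987/4 = -807/4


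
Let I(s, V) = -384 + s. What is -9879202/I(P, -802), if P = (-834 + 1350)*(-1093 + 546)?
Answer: 4939601/141318 ≈ 34.954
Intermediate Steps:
P = -282252 (P = 516*(-547) = -282252)
-9879202/I(P, -802) = -9879202/(-384 - 282252) = -9879202/(-282636) = -9879202*(-1/282636) = 4939601/141318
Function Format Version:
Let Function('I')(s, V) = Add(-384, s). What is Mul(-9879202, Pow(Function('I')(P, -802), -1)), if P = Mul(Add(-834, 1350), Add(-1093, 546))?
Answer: Rational(4939601, 141318) ≈ 34.954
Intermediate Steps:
P = -282252 (P = Mul(516, -547) = -282252)
Mul(-9879202, Pow(Function('I')(P, -802), -1)) = Mul(-9879202, Pow(Add(-384, -282252), -1)) = Mul(-9879202, Pow(-282636, -1)) = Mul(-9879202, Rational(-1, 282636)) = Rational(4939601, 141318)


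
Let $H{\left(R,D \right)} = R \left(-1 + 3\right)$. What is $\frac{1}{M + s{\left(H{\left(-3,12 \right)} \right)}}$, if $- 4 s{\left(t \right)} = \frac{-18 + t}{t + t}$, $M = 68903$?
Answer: $\frac{2}{137805} \approx 1.4513 \cdot 10^{-5}$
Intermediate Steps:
$H{\left(R,D \right)} = 2 R$ ($H{\left(R,D \right)} = R 2 = 2 R$)
$s{\left(t \right)} = - \frac{-18 + t}{8 t}$ ($s{\left(t \right)} = - \frac{\left(-18 + t\right) \frac{1}{t + t}}{4} = - \frac{\left(-18 + t\right) \frac{1}{2 t}}{4} = - \frac{\frac{1}{2} \frac{1}{t} \left(-18 + t\right)}{4} = - \frac{-18 + t}{8 t}$)
$\frac{1}{M + s{\left(H{\left(-3,12 \right)} \right)}} = \frac{1}{68903 + \frac{18 - 2 \left(-3\right)}{8 \cdot 2 \left(-3\right)}} = \frac{1}{68903 + \frac{18 - -6}{8 \left(-6\right)}} = \frac{1}{68903 + \frac{1}{8} \left(- \frac{1}{6}\right) \left(18 + 6\right)} = \frac{1}{68903 + \frac{1}{8} \left(- \frac{1}{6}\right) 24} = \frac{1}{68903 - \frac{1}{2}} = \frac{1}{\frac{137805}{2}} = \frac{2}{137805}$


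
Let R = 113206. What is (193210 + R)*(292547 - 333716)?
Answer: -12614840304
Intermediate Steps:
(193210 + R)*(292547 - 333716) = (193210 + 113206)*(292547 - 333716) = 306416*(-41169) = -12614840304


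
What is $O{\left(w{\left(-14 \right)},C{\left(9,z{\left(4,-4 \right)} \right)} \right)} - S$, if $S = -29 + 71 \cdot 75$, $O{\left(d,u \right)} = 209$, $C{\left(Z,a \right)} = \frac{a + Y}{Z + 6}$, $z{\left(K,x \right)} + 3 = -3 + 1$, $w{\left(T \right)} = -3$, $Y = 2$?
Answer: $-5087$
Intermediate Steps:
$z{\left(K,x \right)} = -5$ ($z{\left(K,x \right)} = -3 + \left(-3 + 1\right) = -3 - 2 = -5$)
$C{\left(Z,a \right)} = \frac{2 + a}{6 + Z}$ ($C{\left(Z,a \right)} = \frac{a + 2}{Z + 6} = \frac{2 + a}{6 + Z}$)
$S = 5296$ ($S = -29 + 5325 = 5296$)
$O{\left(w{\left(-14 \right)},C{\left(9,z{\left(4,-4 \right)} \right)} \right)} - S = 209 - 5296 = -5087$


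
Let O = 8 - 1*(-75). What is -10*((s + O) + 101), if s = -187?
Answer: 30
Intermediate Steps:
O = 83 (O = 8 + 75 = 83)
-10*((s + O) + 101) = -10*((-187 + 83) + 101) = -10*(-104 + 101) = -10*(-3) = 30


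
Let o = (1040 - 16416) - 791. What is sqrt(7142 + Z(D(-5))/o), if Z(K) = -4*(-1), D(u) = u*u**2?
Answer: sqrt(1866717966570)/16167 ≈ 84.510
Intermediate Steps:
D(u) = u**3
Z(K) = 4
o = -16167 (o = -15376 - 791 = -16167)
sqrt(7142 + Z(D(-5))/o) = sqrt(7142 + 4/(-16167)) = sqrt(7142 + 4*(-1/16167)) = sqrt(7142 - 4/16167) = sqrt(115464710/16167) = sqrt(1866717966570)/16167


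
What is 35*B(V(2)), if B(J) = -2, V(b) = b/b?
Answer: -70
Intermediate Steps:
V(b) = 1
35*B(V(2)) = 35*(-2) = -70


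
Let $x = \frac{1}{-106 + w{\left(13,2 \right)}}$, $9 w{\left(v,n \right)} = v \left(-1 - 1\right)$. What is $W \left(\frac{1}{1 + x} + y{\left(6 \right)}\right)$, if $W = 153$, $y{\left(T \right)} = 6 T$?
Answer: $\frac{5498208}{971} \approx 5662.4$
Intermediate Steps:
$w{\left(v,n \right)} = - \frac{2 v}{9}$ ($w{\left(v,n \right)} = \frac{v \left(-1 - 1\right)}{9} = \frac{v \left(-2\right)}{9} = \frac{\left(-2\right) v}{9} = - \frac{2 v}{9}$)
$x = - \frac{9}{980}$ ($x = \frac{1}{-106 - \frac{26}{9}} = \frac{1}{- \frac{980}{9}} = - \frac{9}{980} \approx -0.0091837$)
$W \left(\frac{1}{1 + x} + y{\left(6 \right)}\right) = 153 \left(\frac{1}{1 - \frac{9}{980}} + 6 \cdot 6\right) = 153 \left(\frac{1}{\frac{971}{980}} + 36\right) = 153 \left(\frac{980}{971} + 36\right) = 153 \cdot \frac{35936}{971} = \frac{5498208}{971}$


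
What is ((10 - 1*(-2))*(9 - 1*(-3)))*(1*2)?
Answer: 288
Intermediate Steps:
((10 - 1*(-2))*(9 - 1*(-3)))*(1*2) = ((10 + 2)*(9 + 3))*2 = (12*12)*2 = 144*2 = 288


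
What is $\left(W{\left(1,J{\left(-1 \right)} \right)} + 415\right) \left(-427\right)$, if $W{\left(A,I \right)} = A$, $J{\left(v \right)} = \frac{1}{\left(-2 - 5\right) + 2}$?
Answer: $-177632$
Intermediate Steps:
$J{\left(v \right)} = - \frac{1}{5}$ ($J{\left(v \right)} = \frac{1}{-7 + 2} = \frac{1}{-5} = - \frac{1}{5}$)
$\left(W{\left(1,J{\left(-1 \right)} \right)} + 415\right) \left(-427\right) = \left(1 + 415\right) \left(-427\right) = 416 \left(-427\right) = -177632$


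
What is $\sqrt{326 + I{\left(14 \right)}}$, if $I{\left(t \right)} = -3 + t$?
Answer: $\sqrt{337} \approx 18.358$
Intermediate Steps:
$\sqrt{326 + I{\left(14 \right)}} = \sqrt{326 + \left(-3 + 14\right)} = \sqrt{326 + 11} = \sqrt{337}$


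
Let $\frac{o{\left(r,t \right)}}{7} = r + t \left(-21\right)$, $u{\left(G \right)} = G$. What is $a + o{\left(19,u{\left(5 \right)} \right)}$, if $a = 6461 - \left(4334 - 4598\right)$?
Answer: $6123$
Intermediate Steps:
$a = 6725$ ($a = 6461 - -264 = 6461 + 264 = 6725$)
$o{\left(r,t \right)} = - 147 t + 7 r$ ($o{\left(r,t \right)} = 7 \left(r + t \left(-21\right)\right) = 7 \left(r - 21 t\right) = - 147 t + 7 r$)
$a + o{\left(19,u{\left(5 \right)} \right)} = 6725 + \left(\left(-147\right) 5 + 7 \cdot 19\right) = 6725 + \left(-735 + 133\right) = 6725 - 602 = 6123$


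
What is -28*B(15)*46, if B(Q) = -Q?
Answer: 19320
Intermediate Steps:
-28*B(15)*46 = -(-28)*15*46 = -28*(-15)*46 = 420*46 = 19320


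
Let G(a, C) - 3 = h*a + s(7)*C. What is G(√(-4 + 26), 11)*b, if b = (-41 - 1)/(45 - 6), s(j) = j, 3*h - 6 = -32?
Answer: -1120/13 + 28*√22/3 ≈ -42.377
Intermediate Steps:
h = -26/3 (h = 2 + (⅓)*(-32) = 2 - 32/3 = -26/3 ≈ -8.6667)
G(a, C) = 3 + 7*C - 26*a/3 (G(a, C) = 3 + (-26*a/3 + 7*C) = 3 + (7*C - 26*a/3) = 3 + 7*C - 26*a/3)
b = -14/13 (b = -42/39 = -42*1/39 = -14/13 ≈ -1.0769)
G(√(-4 + 26), 11)*b = (3 + 7*11 - 26*√(-4 + 26)/3)*(-14/13) = (3 + 77 - 26*√22/3)*(-14/13) = (80 - 26*√22/3)*(-14/13) = -1120/13 + 28*√22/3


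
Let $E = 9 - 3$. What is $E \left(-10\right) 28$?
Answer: $-1680$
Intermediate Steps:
$E = 6$ ($E = 9 - 3 = 6$)
$E \left(-10\right) 28 = 6 \left(-10\right) 28 = \left(-60\right) 28 = -1680$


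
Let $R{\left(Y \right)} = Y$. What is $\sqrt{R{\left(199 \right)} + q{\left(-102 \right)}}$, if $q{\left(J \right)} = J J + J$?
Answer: $\sqrt{10501} \approx 102.47$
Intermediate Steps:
$q{\left(J \right)} = J + J^{2}$ ($q{\left(J \right)} = J^{2} + J = J + J^{2}$)
$\sqrt{R{\left(199 \right)} + q{\left(-102 \right)}} = \sqrt{199 - 102 \left(1 - 102\right)} = \sqrt{199 - -10302} = \sqrt{199 + 10302} = \sqrt{10501}$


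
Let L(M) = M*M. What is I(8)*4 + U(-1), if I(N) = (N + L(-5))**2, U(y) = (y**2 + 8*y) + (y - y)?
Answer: 4349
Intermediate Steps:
L(M) = M**2
U(y) = y**2 + 8*y (U(y) = (y**2 + 8*y) + 0 = y**2 + 8*y)
I(N) = (25 + N)**2 (I(N) = (N + (-5)**2)**2 = (N + 25)**2 = (25 + N)**2)
I(8)*4 + U(-1) = (25 + 8)**2*4 - (8 - 1) = 33**2*4 - 1*7 = 1089*4 - 7 = 4356 - 7 = 4349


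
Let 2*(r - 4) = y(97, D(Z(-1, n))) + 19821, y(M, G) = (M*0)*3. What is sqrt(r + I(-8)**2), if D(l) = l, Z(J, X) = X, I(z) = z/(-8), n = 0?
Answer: sqrt(39662)/2 ≈ 99.577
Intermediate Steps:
I(z) = -z/8 (I(z) = z*(-1/8) = -z/8)
y(M, G) = 0 (y(M, G) = 0*3 = 0)
r = 19829/2 (r = 4 + (0 + 19821)/2 = 4 + (1/2)*19821 = 4 + 19821/2 = 19829/2 ≈ 9914.5)
sqrt(r + I(-8)**2) = sqrt(19829/2 + (-1/8*(-8))**2) = sqrt(19829/2 + 1**2) = sqrt(19829/2 + 1) = sqrt(19831/2) = sqrt(39662)/2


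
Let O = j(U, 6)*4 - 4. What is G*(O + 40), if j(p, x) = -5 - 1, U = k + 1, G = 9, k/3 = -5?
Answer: 108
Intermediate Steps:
k = -15 (k = 3*(-5) = -15)
U = -14 (U = -15 + 1 = -14)
j(p, x) = -6
O = -28 (O = -6*4 - 4 = -24 - 4 = -28)
G*(O + 40) = 9*(-28 + 40) = 9*12 = 108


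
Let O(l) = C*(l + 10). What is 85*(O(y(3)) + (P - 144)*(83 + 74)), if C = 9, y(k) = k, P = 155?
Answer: 156740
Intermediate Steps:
O(l) = 90 + 9*l (O(l) = 9*(l + 10) = 9*(10 + l) = 90 + 9*l)
85*(O(y(3)) + (P - 144)*(83 + 74)) = 85*((90 + 9*3) + (155 - 144)*(83 + 74)) = 85*((90 + 27) + 11*157) = 85*(117 + 1727) = 85*1844 = 156740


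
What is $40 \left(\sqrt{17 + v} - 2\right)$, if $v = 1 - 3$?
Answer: $-80 + 40 \sqrt{15} \approx 74.919$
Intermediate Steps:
$v = -2$ ($v = 1 - 3 = -2$)
$40 \left(\sqrt{17 + v} - 2\right) = 40 \left(\sqrt{17 - 2} - 2\right) = 40 \left(\sqrt{15} - 2\right) = 40 \left(-2 + \sqrt{15}\right) = -80 + 40 \sqrt{15}$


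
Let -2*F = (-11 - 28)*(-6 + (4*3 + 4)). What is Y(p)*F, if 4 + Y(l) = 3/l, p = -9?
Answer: -845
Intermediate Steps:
F = 195 (F = -(-11 - 28)*(-6 + (4*3 + 4))/2 = -(-39)*(-6 + (12 + 4))/2 = -(-39)*(-6 + 16)/2 = -(-39)*10/2 = -½*(-390) = 195)
Y(l) = -4 + 3/l
Y(p)*F = (-4 + 3/(-9))*195 = (-4 + 3*(-⅑))*195 = (-4 - ⅓)*195 = -13/3*195 = -845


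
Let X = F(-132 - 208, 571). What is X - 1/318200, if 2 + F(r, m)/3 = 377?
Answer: 357974999/318200 ≈ 1125.0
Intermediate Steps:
F(r, m) = 1125 (F(r, m) = -6 + 3*377 = -6 + 1131 = 1125)
X = 1125
X - 1/318200 = 1125 - 1/318200 = 357974999/318200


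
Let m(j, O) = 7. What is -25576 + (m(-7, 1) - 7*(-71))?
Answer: -25072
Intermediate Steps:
-25576 + (m(-7, 1) - 7*(-71)) = -25576 + (7 - 7*(-71)) = -25576 + (7 + 497) = -25576 + 504 = -25072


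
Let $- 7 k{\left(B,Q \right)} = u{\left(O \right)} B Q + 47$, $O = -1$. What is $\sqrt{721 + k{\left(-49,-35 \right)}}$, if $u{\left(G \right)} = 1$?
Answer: $\frac{3 \sqrt{2555}}{7} \approx 21.663$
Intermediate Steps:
$k{\left(B,Q \right)} = - \frac{47}{7} - \frac{B Q}{7}$ ($k{\left(B,Q \right)} = - \frac{1 B Q + 47}{7} = - \frac{B Q + 47}{7} = - \frac{47 + B Q}{7} = - \frac{47}{7} - \frac{B Q}{7}$)
$\sqrt{721 + k{\left(-49,-35 \right)}} = \sqrt{721 - \left(\frac{47}{7} - -245\right)} = \sqrt{721 - \frac{1762}{7}} = \sqrt{\frac{3285}{7}} = \frac{3 \sqrt{2555}}{7}$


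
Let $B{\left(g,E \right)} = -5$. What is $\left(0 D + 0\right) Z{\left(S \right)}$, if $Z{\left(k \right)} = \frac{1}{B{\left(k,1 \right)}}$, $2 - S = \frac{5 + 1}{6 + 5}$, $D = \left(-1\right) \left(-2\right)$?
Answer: $0$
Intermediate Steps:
$D = 2$
$S = \frac{16}{11}$ ($S = 2 - \frac{5 + 1}{6 + 5} = 2 - \frac{6}{11} = \frac{16}{11} \approx 1.4545$)
$Z{\left(k \right)} = - \frac{1}{5}$ ($Z{\left(k \right)} = \frac{1}{-5} = - \frac{1}{5}$)
$\left(0 D + 0\right) Z{\left(S \right)} = \left(0 \cdot 2 + 0\right) \left(- \frac{1}{5}\right) = \left(0 + 0\right) \left(- \frac{1}{5}\right) = 0 \left(- \frac{1}{5}\right) = 0$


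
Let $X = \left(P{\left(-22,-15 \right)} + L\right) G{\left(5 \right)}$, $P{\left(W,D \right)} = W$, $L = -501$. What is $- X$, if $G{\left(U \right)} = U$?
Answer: $2615$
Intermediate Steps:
$X = -2615$ ($X = \left(-22 - 501\right) 5 = \left(-523\right) 5 = -2615$)
$- X = \left(-1\right) \left(-2615\right) = 2615$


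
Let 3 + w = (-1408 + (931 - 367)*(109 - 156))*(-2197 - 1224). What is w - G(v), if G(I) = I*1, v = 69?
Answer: 95500564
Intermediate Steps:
G(I) = I
w = 95500633 (w = -3 + (-1408 + (931 - 367)*(109 - 156))*(-2197 - 1224) = -3 + (-1408 + 564*(-47))*(-3421) = -3 + (-1408 - 26508)*(-3421) = -3 - 27916*(-3421) = -3 + 95500636 = 95500633)
w - G(v) = 95500633 - 1*69 = 95500633 - 69 = 95500564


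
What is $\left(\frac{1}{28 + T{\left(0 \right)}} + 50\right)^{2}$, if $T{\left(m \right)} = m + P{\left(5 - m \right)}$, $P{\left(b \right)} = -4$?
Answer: $\frac{1442401}{576} \approx 2504.2$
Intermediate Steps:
$T{\left(m \right)} = -4 + m$ ($T{\left(m \right)} = m - 4 = -4 + m$)
$\left(\frac{1}{28 + T{\left(0 \right)}} + 50\right)^{2} = \left(\frac{1}{28 + \left(-4 + 0\right)} + 50\right)^{2} = \left(\frac{1}{28 - 4} + 50\right)^{2} = \left(\frac{1}{24} + 50\right)^{2} = \left(\frac{1201}{24}\right)^{2} = \frac{1442401}{576}$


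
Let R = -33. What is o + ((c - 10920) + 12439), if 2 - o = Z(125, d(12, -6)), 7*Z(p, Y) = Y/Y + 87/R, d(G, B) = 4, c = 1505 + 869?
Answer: 299933/77 ≈ 3895.2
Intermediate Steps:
c = 2374
Z(p, Y) = -18/77 (Z(p, Y) = (Y/Y + 87/(-33))/7 = (1 + 87*(-1/33))/7 = (1 - 29/11)/7 = (1/7)*(-18/11) = -18/77)
o = 172/77 (o = 2 - 1*(-18/77) = 2 + 18/77 = 172/77 ≈ 2.2338)
o + ((c - 10920) + 12439) = 172/77 + ((2374 - 10920) + 12439) = 172/77 + (-8546 + 12439) = 172/77 + 3893 = 299933/77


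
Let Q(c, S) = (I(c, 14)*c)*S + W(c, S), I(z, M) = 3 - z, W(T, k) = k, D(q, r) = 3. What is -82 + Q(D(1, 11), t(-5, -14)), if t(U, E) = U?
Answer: -87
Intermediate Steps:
Q(c, S) = S + S*c*(3 - c) (Q(c, S) = ((3 - c)*c)*S + S = (c*(3 - c))*S + S = S*c*(3 - c) + S = S + S*c*(3 - c))
-82 + Q(D(1, 11), t(-5, -14)) = -82 - 5*(1 - 1*3*(-3 + 3)) = -82 - 5*(1 - 1*3*0) = -82 - 5*(1 + 0) = -82 - 5*1 = -82 - 5 = -87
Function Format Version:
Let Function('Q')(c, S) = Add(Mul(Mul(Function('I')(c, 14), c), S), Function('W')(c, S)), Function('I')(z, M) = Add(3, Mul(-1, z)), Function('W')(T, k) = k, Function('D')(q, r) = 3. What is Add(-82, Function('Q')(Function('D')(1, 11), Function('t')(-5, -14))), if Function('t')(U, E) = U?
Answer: -87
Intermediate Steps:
Function('Q')(c, S) = Add(S, Mul(S, c, Add(3, Mul(-1, c)))) (Function('Q')(c, S) = Add(Mul(Mul(Add(3, Mul(-1, c)), c), S), S) = Add(Mul(Mul(c, Add(3, Mul(-1, c))), S), S) = Add(Mul(S, c, Add(3, Mul(-1, c))), S) = Add(S, Mul(S, c, Add(3, Mul(-1, c)))))
Add(-82, Function('Q')(Function('D')(1, 11), Function('t')(-5, -14))) = Add(-82, Mul(-5, Add(1, Mul(-1, 3, Add(-3, 3))))) = Add(-82, Mul(-5, Add(1, Mul(-1, 3, 0)))) = Add(-82, Mul(-5, Add(1, 0))) = Add(-82, Mul(-5, 1)) = Add(-82, -5) = -87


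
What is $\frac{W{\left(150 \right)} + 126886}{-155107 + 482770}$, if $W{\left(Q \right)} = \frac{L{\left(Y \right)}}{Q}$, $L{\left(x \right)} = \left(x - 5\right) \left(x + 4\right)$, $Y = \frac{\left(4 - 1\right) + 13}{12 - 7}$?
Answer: $\frac{79303696}{204789375} \approx 0.38725$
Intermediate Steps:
$Y = \frac{16}{5}$ ($Y = \frac{\left(4 - 1\right) + 13}{5} = \left(3 + 13\right) \frac{1}{5} = 16 \cdot \frac{1}{5} = \frac{16}{5} \approx 3.2$)
$L{\left(x \right)} = \left(-5 + x\right) \left(4 + x\right)$
$W{\left(Q \right)} = - \frac{324}{25 Q}$ ($W{\left(Q \right)} = \frac{-20 + \left(\frac{16}{5}\right)^{2} - \frac{16}{5}}{Q} = \frac{-20 + \frac{256}{25} - \frac{16}{5}}{Q} = - \frac{324}{25 Q}$)
$\frac{W{\left(150 \right)} + 126886}{-155107 + 482770} = \frac{- \frac{324}{25 \cdot 150} + 126886}{-155107 + 482770} = \frac{\left(- \frac{324}{25}\right) \frac{1}{150} + 126886}{327663} = \left(- \frac{54}{625} + 126886\right) \frac{1}{327663} = \frac{79303696}{625} \cdot \frac{1}{327663} = \frac{79303696}{204789375}$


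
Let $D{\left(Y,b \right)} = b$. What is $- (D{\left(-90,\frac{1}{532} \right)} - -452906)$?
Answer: $- \frac{240945993}{532} \approx -4.5291 \cdot 10^{5}$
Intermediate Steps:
$- (D{\left(-90,\frac{1}{532} \right)} - -452906) = - (\frac{1}{532} - -452906) = - (\frac{1}{532} + 452906) = \left(-1\right) \frac{240945993}{532} = - \frac{240945993}{532}$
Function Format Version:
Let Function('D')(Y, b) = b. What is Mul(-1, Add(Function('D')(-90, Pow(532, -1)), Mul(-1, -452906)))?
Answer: Rational(-240945993, 532) ≈ -4.5291e+5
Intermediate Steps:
Mul(-1, Add(Function('D')(-90, Pow(532, -1)), Mul(-1, -452906))) = Mul(-1, Add(Pow(532, -1), Mul(-1, -452906))) = Mul(-1, Add(Rational(1, 532), 452906)) = Mul(-1, Rational(240945993, 532)) = Rational(-240945993, 532)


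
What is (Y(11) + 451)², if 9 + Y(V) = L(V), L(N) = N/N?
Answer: 196249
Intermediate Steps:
L(N) = 1
Y(V) = -8 (Y(V) = -9 + 1 = -8)
(Y(11) + 451)² = (-8 + 451)² = 443² = 196249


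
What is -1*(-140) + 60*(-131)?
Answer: -7720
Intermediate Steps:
-1*(-140) + 60*(-131) = 140 - 7860 = -7720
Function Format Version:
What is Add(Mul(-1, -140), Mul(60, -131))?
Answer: -7720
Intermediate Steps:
Add(Mul(-1, -140), Mul(60, -131)) = Add(140, -7860) = -7720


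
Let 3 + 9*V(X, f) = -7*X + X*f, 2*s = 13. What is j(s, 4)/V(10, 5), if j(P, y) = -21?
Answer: 189/23 ≈ 8.2174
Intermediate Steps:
s = 13/2 (s = (½)*13 = 13/2 ≈ 6.5000)
V(X, f) = -⅓ - 7*X/9 + X*f/9 (V(X, f) = -⅓ + (-7*X + X*f)/9 = -⅓ + (-7*X/9 + X*f/9) = -⅓ - 7*X/9 + X*f/9)
j(s, 4)/V(10, 5) = -21/(-⅓ - 7/9*10 + (⅑)*10*5) = -21/(-⅓ - 70/9 + 50/9) = -21/(-23/9) = -21*(-9/23) = 189/23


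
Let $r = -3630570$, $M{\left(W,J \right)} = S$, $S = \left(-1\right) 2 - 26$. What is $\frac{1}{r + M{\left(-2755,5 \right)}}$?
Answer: $- \frac{1}{3630598} \approx -2.7544 \cdot 10^{-7}$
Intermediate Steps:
$S = -28$ ($S = -2 - 26 = -28$)
$M{\left(W,J \right)} = -28$
$\frac{1}{r + M{\left(-2755,5 \right)}} = \frac{1}{-3630570 - 28} = \frac{1}{-3630598} = - \frac{1}{3630598}$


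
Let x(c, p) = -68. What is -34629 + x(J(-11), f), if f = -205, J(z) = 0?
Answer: -34697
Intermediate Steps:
-34629 + x(J(-11), f) = -34629 - 68 = -34697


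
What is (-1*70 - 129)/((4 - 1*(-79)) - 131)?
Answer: 199/48 ≈ 4.1458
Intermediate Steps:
(-1*70 - 129)/((4 - 1*(-79)) - 131) = (-70 - 129)/((4 + 79) - 131) = -199/(83 - 131) = -199/(-48) = -1/48*(-199) = 199/48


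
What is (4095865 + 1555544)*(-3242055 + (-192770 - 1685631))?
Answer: -28937791122504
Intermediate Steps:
(4095865 + 1555544)*(-3242055 + (-192770 - 1685631)) = 5651409*(-3242055 - 1878401) = 5651409*(-5120456) = -28937791122504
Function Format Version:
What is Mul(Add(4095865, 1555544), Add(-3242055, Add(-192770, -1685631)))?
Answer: -28937791122504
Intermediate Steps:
Mul(Add(4095865, 1555544), Add(-3242055, Add(-192770, -1685631))) = Mul(5651409, Add(-3242055, -1878401)) = Mul(5651409, -5120456) = -28937791122504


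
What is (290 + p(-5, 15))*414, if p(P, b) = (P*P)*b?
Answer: 275310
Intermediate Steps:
p(P, b) = b*P² (p(P, b) = P²*b = b*P²)
(290 + p(-5, 15))*414 = (290 + 15*(-5)²)*414 = (290 + 15*25)*414 = (290 + 375)*414 = 665*414 = 275310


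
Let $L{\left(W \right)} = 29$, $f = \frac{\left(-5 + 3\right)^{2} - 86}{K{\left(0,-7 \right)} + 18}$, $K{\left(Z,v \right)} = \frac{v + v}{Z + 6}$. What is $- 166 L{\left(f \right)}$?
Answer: $-4814$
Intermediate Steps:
$K{\left(Z,v \right)} = \frac{2 v}{6 + Z}$
$f = - \frac{246}{47}$ ($f = \frac{\left(-5 + 3\right)^{2} - 86}{2 \left(-7\right) \frac{1}{6 + 0} + 18} = \frac{\left(-2\right)^{2} - 86}{2 \left(-7\right) \frac{1}{6} + 18} = \frac{4 - 86}{2 \left(-7\right) \frac{1}{6} + 18} = - \frac{82}{- \frac{7}{3} + 18} = - \frac{82}{\frac{47}{3}} = \left(-82\right) \frac{3}{47} = - \frac{246}{47} \approx -5.234$)
$- 166 L{\left(f \right)} = \left(-166\right) 29 = -4814$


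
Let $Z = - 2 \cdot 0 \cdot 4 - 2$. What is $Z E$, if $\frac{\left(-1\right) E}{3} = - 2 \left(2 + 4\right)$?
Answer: $-72$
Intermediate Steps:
$E = 36$ ($E = - 3 \left(- 2 \left(2 + 4\right)\right) = - 3 \left(\left(-2\right) 6\right) = \left(-3\right) \left(-12\right) = 36$)
$Z = -2$ ($Z = \left(-2\right) 0 - 2 = 0 - 2 = -2$)
$Z E = \left(-2\right) 36 = -72$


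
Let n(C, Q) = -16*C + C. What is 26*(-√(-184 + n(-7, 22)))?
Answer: -26*I*√79 ≈ -231.09*I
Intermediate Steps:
n(C, Q) = -15*C
26*(-√(-184 + n(-7, 22))) = 26*(-√(-184 - 15*(-7))) = 26*(-√(-184 + 105)) = 26*(-√(-79)) = 26*(-I*√79) = -26*I*√79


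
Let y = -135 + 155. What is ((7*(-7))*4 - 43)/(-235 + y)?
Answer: 239/215 ≈ 1.1116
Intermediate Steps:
y = 20
((7*(-7))*4 - 43)/(-235 + y) = ((7*(-7))*4 - 43)/(-235 + 20) = (-49*4 - 43)/(-215) = (-196 - 43)*(-1/215) = -239*(-1/215) = 239/215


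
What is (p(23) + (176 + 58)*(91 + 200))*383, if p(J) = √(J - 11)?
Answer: 26080002 + 766*√3 ≈ 2.6081e+7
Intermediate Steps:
p(J) = √(-11 + J)
(p(23) + (176 + 58)*(91 + 200))*383 = (√(-11 + 23) + (176 + 58)*(91 + 200))*383 = (√12 + 234*291)*383 = (2*√3 + 68094)*383 = (68094 + 2*√3)*383 = 26080002 + 766*√3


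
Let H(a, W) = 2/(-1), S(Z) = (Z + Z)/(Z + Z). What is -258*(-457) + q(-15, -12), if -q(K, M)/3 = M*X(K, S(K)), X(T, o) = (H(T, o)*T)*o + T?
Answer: 118446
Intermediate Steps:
S(Z) = 1 (S(Z) = (2*Z)/((2*Z)) = (2*Z)*(1/(2*Z)) = 1)
H(a, W) = -2 (H(a, W) = 2*(-1) = -2)
X(T, o) = T - 2*T*o (X(T, o) = (-2*T)*o + T = -2*T*o + T = T - 2*T*o)
q(K, M) = 3*K*M (q(K, M) = -3*M*K*(1 - 2*1) = -3*M*K*(1 - 2) = -3*M*K*(-1) = -3*M*(-K) = -(-3)*K*M = 3*K*M)
-258*(-457) + q(-15, -12) = -258*(-457) + 3*(-15)*(-12) = 117906 + 540 = 118446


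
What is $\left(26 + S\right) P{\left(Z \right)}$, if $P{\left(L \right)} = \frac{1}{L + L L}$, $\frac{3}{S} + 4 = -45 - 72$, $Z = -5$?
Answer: $\frac{3143}{2420} \approx 1.2988$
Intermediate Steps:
$S = - \frac{3}{121}$ ($S = \frac{3}{-4 - 117} = \frac{3}{-121} = 3 \left(- \frac{1}{121}\right) = - \frac{3}{121} \approx -0.024793$)
$P{\left(L \right)} = \frac{1}{L + L^{2}}$
$\left(26 + S\right) P{\left(Z \right)} = \left(26 - \frac{3}{121}\right) \frac{1}{\left(-5\right) \left(1 - 5\right)} = \frac{3143 \left(- \frac{1}{5 \left(-4\right)}\right)}{121} = \frac{3143 \left(\left(- \frac{1}{5}\right) \left(- \frac{1}{4}\right)\right)}{121} = \frac{3143}{121} \cdot \frac{1}{20} = \frac{3143}{2420}$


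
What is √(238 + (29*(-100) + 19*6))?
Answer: 14*I*√13 ≈ 50.478*I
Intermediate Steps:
√(238 + (29*(-100) + 19*6)) = √(238 + (-2900 + 114)) = √(238 - 2786) = √(-2548) = 14*I*√13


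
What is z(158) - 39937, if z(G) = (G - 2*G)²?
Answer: -14973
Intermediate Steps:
z(G) = G² (z(G) = (-G)² = G²)
z(158) - 39937 = 158² - 39937 = 24964 - 39937 = -14973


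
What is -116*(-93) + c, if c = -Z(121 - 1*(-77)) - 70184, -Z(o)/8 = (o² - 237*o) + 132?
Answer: -120116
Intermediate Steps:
Z(o) = -1056 - 8*o² + 1896*o (Z(o) = -8*((o² - 237*o) + 132) = -8*(132 + o² - 237*o) = -1056 - 8*o² + 1896*o)
c = -130904 (c = -(-1056 - 8*(121 - 1*(-77))² + 1896*(121 - 1*(-77))) - 70184 = -(-1056 - 8*(121 + 77)² + 1896*(121 + 77)) - 70184 = -(-1056 - 8*198² + 1896*198) - 70184 = -(-1056 - 8*39204 + 375408) - 70184 = -(-1056 - 313632 + 375408) - 70184 = -1*60720 - 70184 = -60720 - 70184 = -130904)
-116*(-93) + c = -116*(-93) - 130904 = 10788 - 130904 = -120116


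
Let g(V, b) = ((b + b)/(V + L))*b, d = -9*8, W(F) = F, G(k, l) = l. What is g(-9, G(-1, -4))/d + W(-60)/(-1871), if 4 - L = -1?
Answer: 2411/16839 ≈ 0.14318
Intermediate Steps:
L = 5 (L = 4 - 1*(-1) = 4 + 1 = 5)
d = -72
g(V, b) = 2*b**2/(5 + V) (g(V, b) = ((b + b)/(V + 5))*b = ((2*b)/(5 + V))*b = (2*b/(5 + V))*b = 2*b**2/(5 + V))
g(-9, G(-1, -4))/d + W(-60)/(-1871) = (2*(-4)**2/(5 - 9))/(-72) - 60/(-1871) = (2*16/(-4))*(-1/72) - 60*(-1/1871) = (2*16*(-1/4))*(-1/72) + 60/1871 = -8*(-1/72) + 60/1871 = 1/9 + 60/1871 = 2411/16839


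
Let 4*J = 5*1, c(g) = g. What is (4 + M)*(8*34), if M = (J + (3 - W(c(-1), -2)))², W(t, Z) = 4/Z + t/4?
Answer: 12580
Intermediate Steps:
W(t, Z) = 4/Z + t/4 (W(t, Z) = 4/Z + t*(¼) = 4/Z + t/4)
J = 5/4 (J = (5*1)/4 = (¼)*5 = 5/4 ≈ 1.2500)
M = 169/4 (M = (5/4 + (3 - (4/(-2) + (¼)*(-1))))² = (5/4 + (3 - (4*(-½) - ¼)))² = (5/4 + (3 - (-2 - ¼)))² = (5/4 + (3 - 1*(-9/4)))² = (5/4 + (3 + 9/4))² = (5/4 + 21/4)² = (13/2)² = 169/4 ≈ 42.250)
(4 + M)*(8*34) = (4 + 169/4)*(8*34) = (185/4)*272 = 12580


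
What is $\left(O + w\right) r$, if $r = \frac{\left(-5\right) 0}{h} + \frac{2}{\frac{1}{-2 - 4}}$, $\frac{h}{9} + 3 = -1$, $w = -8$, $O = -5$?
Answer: $156$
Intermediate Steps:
$h = -36$ ($h = -27 + 9 \left(-1\right) = -27 - 9 = -36$)
$r = -12$ ($r = \frac{\left(-5\right) 0}{-36} + \frac{2}{\frac{1}{-2 - 4}} = 0 \left(- \frac{1}{36}\right) + \frac{2}{\frac{1}{-6}} = 0 + \frac{2}{- \frac{1}{6}} = 0 + 2 \left(-6\right) = 0 - 12 = -12$)
$\left(O + w\right) r = \left(-5 - 8\right) \left(-12\right) = \left(-13\right) \left(-12\right) = 156$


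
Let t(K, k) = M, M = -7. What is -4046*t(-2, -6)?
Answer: 28322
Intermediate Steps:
t(K, k) = -7
-4046*t(-2, -6) = -4046*(-7) = 28322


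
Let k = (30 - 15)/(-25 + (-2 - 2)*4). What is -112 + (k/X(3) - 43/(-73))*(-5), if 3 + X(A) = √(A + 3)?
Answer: -349506/2993 - 25*√6/41 ≈ -118.27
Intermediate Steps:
X(A) = -3 + √(3 + A) (X(A) = -3 + √(A + 3) = -3 + √(3 + A))
k = -15/41 (k = 15/(-25 - 4*4) = 15/(-25 - 16) = 15/(-41) = 15*(-1/41) = -15/41 ≈ -0.36585)
-112 + (k/X(3) - 43/(-73))*(-5) = -112 + (-15/(41*(-3 + √(3 + 3))) - 43/(-73))*(-5) = -112 + (-15/(41*(-3 + √6)) - 43*(-1/73))*(-5) = -112 + (-15/(41*(-3 + √6)) + 43/73)*(-5) = -112 + (43/73 - 15/(41*(-3 + √6)))*(-5) = -112 + (-215/73 + 75/(41*(-3 + √6))) = -8391/73 + 75/(41*(-3 + √6))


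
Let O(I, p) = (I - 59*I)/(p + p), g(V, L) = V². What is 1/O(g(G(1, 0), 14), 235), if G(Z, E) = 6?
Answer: -235/1044 ≈ -0.22510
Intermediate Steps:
O(I, p) = -29*I/p (O(I, p) = (-58*I)/((2*p)) = (-58*I)*(1/(2*p)) = -29*I/p)
1/O(g(G(1, 0), 14), 235) = 1/(-29*6²/235) = 1/(-29*36*1/235) = 1/(-1044/235) = -235/1044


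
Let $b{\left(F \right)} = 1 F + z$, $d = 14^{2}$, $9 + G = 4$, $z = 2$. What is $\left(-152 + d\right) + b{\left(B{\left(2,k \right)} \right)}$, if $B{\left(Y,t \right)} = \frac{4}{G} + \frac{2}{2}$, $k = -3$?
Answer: $\frac{231}{5} \approx 46.2$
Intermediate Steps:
$G = -5$ ($G = -9 + 4 = -5$)
$B{\left(Y,t \right)} = \frac{1}{5}$ ($B{\left(Y,t \right)} = \frac{4}{-5} + \frac{2}{2} = 4 \left(- \frac{1}{5}\right) + 2 \cdot \frac{1}{2} = - \frac{4}{5} + 1 = \frac{1}{5}$)
$d = 196$
$b{\left(F \right)} = 2 + F$ ($b{\left(F \right)} = 1 F + 2 = F + 2 = 2 + F$)
$\left(-152 + d\right) + b{\left(B{\left(2,k \right)} \right)} = \left(-152 + 196\right) + \left(2 + \frac{1}{5}\right) = 44 + \frac{11}{5} = \frac{231}{5}$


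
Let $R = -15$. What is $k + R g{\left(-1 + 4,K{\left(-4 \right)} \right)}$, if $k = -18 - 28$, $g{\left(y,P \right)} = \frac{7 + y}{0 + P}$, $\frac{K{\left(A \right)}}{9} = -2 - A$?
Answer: $- \frac{163}{3} \approx -54.333$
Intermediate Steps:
$K{\left(A \right)} = -18 - 9 A$ ($K{\left(A \right)} = 9 \left(-2 - A\right) = -18 - 9 A$)
$g{\left(y,P \right)} = \frac{7 + y}{P}$
$k = -46$
$k + R g{\left(-1 + 4,K{\left(-4 \right)} \right)} = -46 - 15 \frac{7 + \left(-1 + 4\right)}{-18 - -36} = -46 - 15 \frac{7 + 3}{-18 + 36} = -46 - 15 \cdot \frac{1}{18} \cdot 10 = -46 - \frac{25}{3} = - \frac{163}{3}$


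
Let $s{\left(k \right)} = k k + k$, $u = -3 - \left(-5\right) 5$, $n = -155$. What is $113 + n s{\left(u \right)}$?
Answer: $-78317$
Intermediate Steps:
$u = 22$ ($u = -3 - -25 = -3 + 25 = 22$)
$s{\left(k \right)} = k + k^{2}$ ($s{\left(k \right)} = k^{2} + k = k + k^{2}$)
$113 + n s{\left(u \right)} = 113 - 155 \cdot 22 \left(1 + 22\right) = 113 - 155 \cdot 22 \cdot 23 = 113 - 78430 = -78317$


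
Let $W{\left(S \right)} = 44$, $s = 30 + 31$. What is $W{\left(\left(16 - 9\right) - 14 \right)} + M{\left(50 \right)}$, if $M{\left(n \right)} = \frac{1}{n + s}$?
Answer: $\frac{4885}{111} \approx 44.009$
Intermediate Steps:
$s = 61$
$M{\left(n \right)} = \frac{1}{61 + n}$ ($M{\left(n \right)} = \frac{1}{n + 61} = \frac{1}{61 + n}$)
$W{\left(\left(16 - 9\right) - 14 \right)} + M{\left(50 \right)} = 44 + \frac{1}{61 + 50} = 44 + \frac{1}{111} = \frac{4885}{111}$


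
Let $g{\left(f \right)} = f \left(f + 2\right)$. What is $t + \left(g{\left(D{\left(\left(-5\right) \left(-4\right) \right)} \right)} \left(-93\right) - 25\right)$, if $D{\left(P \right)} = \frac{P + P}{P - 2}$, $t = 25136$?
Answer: $\frac{654437}{27} \approx 24238.0$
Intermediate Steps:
$D{\left(P \right)} = \frac{2 P}{-2 + P}$
$g{\left(f \right)} = f \left(2 + f\right)$
$t + \left(g{\left(D{\left(\left(-5\right) \left(-4\right) \right)} \right)} \left(-93\right) - 25\right) = 25136 + \left(\frac{2 \left(\left(-5\right) \left(-4\right)\right)}{-2 - -20} \left(2 + \frac{2 \left(\left(-5\right) \left(-4\right)\right)}{-2 - -20}\right) \left(-93\right) - 25\right) = 25136 + \left(2 \cdot 20 \frac{1}{-2 + 20} \left(2 + 2 \cdot 20 \frac{1}{-2 + 20}\right) \left(-93\right) - 25\right) = 25136 + \left(2 \cdot 20 \cdot \frac{1}{18} \left(2 + 2 \cdot 20 \cdot \frac{1}{18}\right) \left(-93\right) - 25\right) = 25136 + \left(\frac{20 \left(2 + \frac{20}{9}\right)}{9} \left(-93\right) - 25\right) = 25136 + \left(\frac{20}{9} \cdot \frac{38}{9} \left(-93\right) - 25\right) = 25136 + \left(\frac{760}{81} \left(-93\right) - 25\right) = 25136 - \frac{24235}{27} = \frac{654437}{27}$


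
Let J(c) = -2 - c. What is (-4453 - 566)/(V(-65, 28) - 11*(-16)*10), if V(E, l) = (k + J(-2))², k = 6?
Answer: -5019/1796 ≈ -2.7945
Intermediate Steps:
V(E, l) = 36 (V(E, l) = (6 + (-2 - 1*(-2)))² = (6 + (-2 + 2))² = (6 + 0)² = 6² = 36)
(-4453 - 566)/(V(-65, 28) - 11*(-16)*10) = (-4453 - 566)/(36 - 11*(-16)*10) = -5019/(36 + 176*10) = -5019/(36 + 1760) = -5019/1796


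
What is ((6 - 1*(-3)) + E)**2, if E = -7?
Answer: 4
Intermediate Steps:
((6 - 1*(-3)) + E)**2 = ((6 - 1*(-3)) - 7)**2 = ((6 + 3) - 7)**2 = (9 - 7)**2 = 2**2 = 4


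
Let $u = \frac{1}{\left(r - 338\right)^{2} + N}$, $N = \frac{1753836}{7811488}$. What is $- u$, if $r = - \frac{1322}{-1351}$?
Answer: $- \frac{3564383927272}{404855888954111691} \approx -8.8041 \cdot 10^{-6}$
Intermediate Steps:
$r = \frac{1322}{1351}$ ($r = \left(-1322\right) \left(- \frac{1}{1351}\right) = \frac{1322}{1351} \approx 0.97853$)
$N = \frac{438459}{1952872}$ ($N = 1753836 \cdot \frac{1}{7811488} = \frac{438459}{1952872} \approx 0.22452$)
$u = \frac{3564383927272}{404855888954111691}$ ($u = \frac{1}{\left(\frac{1322}{1351} - 338\right)^{2} + \frac{438459}{1952872}} = \frac{1}{\left(- \frac{455316}{1351}\right)^{2} + \frac{438459}{1952872}} = \frac{1}{\frac{207312659856}{1825201} + \frac{438459}{1952872}} = \frac{1}{\frac{404855888954111691}{3564383927272}} = \frac{3564383927272}{404855888954111691} \approx 8.8041 \cdot 10^{-6}$)
$- u = \left(-1\right) \frac{3564383927272}{404855888954111691} = - \frac{3564383927272}{404855888954111691}$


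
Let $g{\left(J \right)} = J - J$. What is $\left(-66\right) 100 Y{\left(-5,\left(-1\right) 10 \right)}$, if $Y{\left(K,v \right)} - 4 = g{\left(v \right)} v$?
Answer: $-26400$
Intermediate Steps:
$g{\left(J \right)} = 0$
$Y{\left(K,v \right)} = 4$ ($Y{\left(K,v \right)} = 4 + 0 v = 4 + 0 = 4$)
$\left(-66\right) 100 Y{\left(-5,\left(-1\right) 10 \right)} = \left(-66\right) 100 \cdot 4 = \left(-6600\right) 4 = -26400$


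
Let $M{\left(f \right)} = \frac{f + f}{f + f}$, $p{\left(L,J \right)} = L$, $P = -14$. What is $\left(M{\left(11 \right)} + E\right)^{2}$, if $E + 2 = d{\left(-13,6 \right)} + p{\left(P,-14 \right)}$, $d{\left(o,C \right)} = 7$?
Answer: $64$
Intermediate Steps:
$M{\left(f \right)} = 1$ ($M{\left(f \right)} = \frac{2 f}{2 f} = 2 f \frac{1}{2 f} = 1$)
$E = -9$ ($E = -2 + \left(7 - 14\right) = -2 - 7 = -9$)
$\left(M{\left(11 \right)} + E\right)^{2} = \left(1 - 9\right)^{2} = \left(-8\right)^{2} = 64$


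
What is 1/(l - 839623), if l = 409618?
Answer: -1/430005 ≈ -2.3256e-6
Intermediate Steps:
1/(l - 839623) = 1/(409618 - 839623) = 1/(-430005) = -1/430005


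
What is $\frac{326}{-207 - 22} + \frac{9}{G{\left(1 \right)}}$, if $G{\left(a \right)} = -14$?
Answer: $- \frac{6625}{3206} \approx -2.0664$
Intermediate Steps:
$\frac{326}{-207 - 22} + \frac{9}{G{\left(1 \right)}} = \frac{326}{-207 - 22} + \frac{9}{-14} = \frac{326}{-229} + 9 \left(- \frac{1}{14}\right) = 326 \left(- \frac{1}{229}\right) - \frac{9}{14} = - \frac{326}{229} - \frac{9}{14} = - \frac{6625}{3206}$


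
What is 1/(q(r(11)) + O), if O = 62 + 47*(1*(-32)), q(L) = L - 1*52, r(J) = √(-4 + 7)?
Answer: -498/744011 - √3/2232033 ≈ -0.00067012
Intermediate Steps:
r(J) = √3
q(L) = -52 + L (q(L) = L - 52 = -52 + L)
O = -1442 (O = 62 + 47*(-32) = 62 - 1504 = -1442)
1/(q(r(11)) + O) = 1/((-52 + √3) - 1442) = 1/(-1494 + √3)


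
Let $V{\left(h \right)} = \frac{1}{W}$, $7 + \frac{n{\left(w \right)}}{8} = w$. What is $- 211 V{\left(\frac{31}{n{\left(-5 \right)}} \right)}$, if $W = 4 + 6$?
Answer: $- \frac{211}{10} \approx -21.1$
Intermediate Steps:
$n{\left(w \right)} = -56 + 8 w$
$W = 10$
$V{\left(h \right)} = \frac{1}{10}$
$- 211 V{\left(\frac{31}{n{\left(-5 \right)}} \right)} = \left(-211\right) \frac{1}{10} = - \frac{211}{10}$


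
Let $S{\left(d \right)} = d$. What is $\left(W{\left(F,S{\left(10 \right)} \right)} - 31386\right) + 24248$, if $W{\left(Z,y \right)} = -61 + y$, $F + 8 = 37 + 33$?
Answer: $-7189$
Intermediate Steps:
$F = 62$ ($F = -8 + \left(37 + 33\right) = -8 + 70 = 62$)
$\left(W{\left(F,S{\left(10 \right)} \right)} - 31386\right) + 24248 = \left(\left(-61 + 10\right) - 31386\right) + 24248 = \left(-51 - 31386\right) + 24248 = -31437 + 24248 = -7189$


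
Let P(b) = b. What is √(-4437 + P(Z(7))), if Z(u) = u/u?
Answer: 2*I*√1109 ≈ 66.603*I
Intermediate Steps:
Z(u) = 1
√(-4437 + P(Z(7))) = √(-4437 + 1) = √(-4436) = 2*I*√1109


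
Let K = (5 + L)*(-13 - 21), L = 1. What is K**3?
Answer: -8489664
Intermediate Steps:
K = -204 (K = (5 + 1)*(-13 - 21) = 6*(-34) = -204)
K**3 = (-204)**3 = -8489664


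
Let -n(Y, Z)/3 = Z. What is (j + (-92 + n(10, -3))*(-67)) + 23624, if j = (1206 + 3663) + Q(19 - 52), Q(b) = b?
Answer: 34021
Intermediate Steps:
n(Y, Z) = -3*Z
j = 4836 (j = (1206 + 3663) + (19 - 52) = 4869 - 33 = 4836)
(j + (-92 + n(10, -3))*(-67)) + 23624 = (4836 + (-92 - 3*(-3))*(-67)) + 23624 = (4836 + (-92 + 9)*(-67)) + 23624 = (4836 - 83*(-67)) + 23624 = (4836 + 5561) + 23624 = 10397 + 23624 = 34021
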